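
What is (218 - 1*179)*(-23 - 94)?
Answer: -4563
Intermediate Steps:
(218 - 1*179)*(-23 - 94) = (218 - 179)*(-117) = 39*(-117) = -4563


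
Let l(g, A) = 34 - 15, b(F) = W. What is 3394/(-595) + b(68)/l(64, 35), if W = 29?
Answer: -47231/11305 ≈ -4.1779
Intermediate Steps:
b(F) = 29
l(g, A) = 19
3394/(-595) + b(68)/l(64, 35) = 3394/(-595) + 29/19 = 3394*(-1/595) + 29*(1/19) = -3394/595 + 29/19 = -47231/11305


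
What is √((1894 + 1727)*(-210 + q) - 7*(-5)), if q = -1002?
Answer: I*√4388617 ≈ 2094.9*I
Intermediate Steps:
√((1894 + 1727)*(-210 + q) - 7*(-5)) = √((1894 + 1727)*(-210 - 1002) - 7*(-5)) = √(3621*(-1212) + 35) = √(-4388652 + 35) = √(-4388617) = I*√4388617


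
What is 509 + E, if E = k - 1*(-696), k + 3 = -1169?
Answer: 33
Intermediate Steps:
k = -1172 (k = -3 - 1169 = -1172)
E = -476 (E = -1172 - 1*(-696) = -1172 + 696 = -476)
509 + E = 509 - 476 = 33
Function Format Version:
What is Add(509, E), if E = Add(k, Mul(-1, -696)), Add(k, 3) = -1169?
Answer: 33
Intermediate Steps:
k = -1172 (k = Add(-3, -1169) = -1172)
E = -476 (E = Add(-1172, Mul(-1, -696)) = Add(-1172, 696) = -476)
Add(509, E) = Add(509, -476) = 33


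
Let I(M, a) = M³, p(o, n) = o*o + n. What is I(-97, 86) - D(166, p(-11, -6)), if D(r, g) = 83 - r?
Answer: -912590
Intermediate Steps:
p(o, n) = n + o² (p(o, n) = o² + n = n + o²)
I(-97, 86) - D(166, p(-11, -6)) = (-97)³ - (83 - 1*166) = -912673 - (83 - 166) = -912673 - 1*(-83) = -912673 + 83 = -912590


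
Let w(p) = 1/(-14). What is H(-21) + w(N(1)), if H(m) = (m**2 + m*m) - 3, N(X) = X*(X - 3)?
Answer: 12305/14 ≈ 878.93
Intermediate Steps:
N(X) = X*(-3 + X)
H(m) = -3 + 2*m**2 (H(m) = (m**2 + m**2) - 3 = 2*m**2 - 3 = -3 + 2*m**2)
w(p) = -1/14
H(-21) + w(N(1)) = (-3 + 2*(-21)**2) - 1/14 = (-3 + 2*441) - 1/14 = (-3 + 882) - 1/14 = 879 - 1/14 = 12305/14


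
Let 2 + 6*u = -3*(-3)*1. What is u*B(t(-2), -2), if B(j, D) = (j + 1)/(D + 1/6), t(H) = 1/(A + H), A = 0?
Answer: -7/22 ≈ -0.31818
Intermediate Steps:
t(H) = 1/H (t(H) = 1/(0 + H) = 1/H)
B(j, D) = (1 + j)/(⅙ + D) (B(j, D) = (1 + j)/(D + ⅙) = (1 + j)/(⅙ + D))
u = 7/6 (u = -⅓ + (-3*(-3)*1)/6 = -⅓ + (9*1)/6 = -⅓ + (⅙)*9 = -⅓ + 3/2 = 7/6 ≈ 1.1667)
u*B(t(-2), -2) = 7*(6*(1 + 1/(-2))/(1 + 6*(-2)))/6 = 7*(6*(1 - ½)/(1 - 12))/6 = 7*(6*(½)/(-11))/6 = 7*(6*(-1/11)*(½))/6 = (7/6)*(-3/11) = -7/22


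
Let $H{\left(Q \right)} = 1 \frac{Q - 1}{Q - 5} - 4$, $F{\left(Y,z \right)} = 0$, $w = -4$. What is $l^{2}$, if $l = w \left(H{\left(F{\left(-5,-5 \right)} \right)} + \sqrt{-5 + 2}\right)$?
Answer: $\frac{4576}{25} - \frac{608 i \sqrt{3}}{5} \approx 183.04 - 210.62 i$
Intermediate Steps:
$H{\left(Q \right)} = -4 + \frac{-1 + Q}{-5 + Q}$ ($H{\left(Q \right)} = 1 \frac{-1 + Q}{-5 + Q} - 4 = \frac{-1 + Q}{-5 + Q} - 4 = -4 + \frac{-1 + Q}{-5 + Q}$)
$l = \frac{76}{5} - 4 i \sqrt{3}$ ($l = - 4 \left(\frac{19 - 0}{-5 + 0} + \sqrt{-5 + 2}\right) = - 4 \left(\frac{19 + 0}{-5} + \sqrt{-3}\right) = - 4 \left(\left(- \frac{1}{5}\right) 19 + i \sqrt{3}\right) = - 4 \left(- \frac{19}{5} + i \sqrt{3}\right) = \frac{76}{5} - 4 i \sqrt{3} \approx 15.2 - 6.9282 i$)
$l^{2} = \left(\frac{76}{5} - 4 i \sqrt{3}\right)^{2}$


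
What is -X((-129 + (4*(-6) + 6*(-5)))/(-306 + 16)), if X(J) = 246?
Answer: -246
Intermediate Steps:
-X((-129 + (4*(-6) + 6*(-5)))/(-306 + 16)) = -1*246 = -246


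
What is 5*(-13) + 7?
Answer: -58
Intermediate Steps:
5*(-13) + 7 = -65 + 7 = -58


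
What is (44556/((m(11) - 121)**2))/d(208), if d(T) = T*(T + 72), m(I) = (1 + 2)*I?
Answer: 11139/112752640 ≈ 9.8791e-5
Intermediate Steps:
m(I) = 3*I
d(T) = T*(72 + T)
(44556/((m(11) - 121)**2))/d(208) = (44556/((3*11 - 121)**2))/((208*(72 + 208))) = (44556/((33 - 121)**2))/((208*280)) = (44556/((-88)**2))/58240 = (44556/7744)*(1/58240) = (44556*(1/7744))*(1/58240) = (11139/1936)*(1/58240) = 11139/112752640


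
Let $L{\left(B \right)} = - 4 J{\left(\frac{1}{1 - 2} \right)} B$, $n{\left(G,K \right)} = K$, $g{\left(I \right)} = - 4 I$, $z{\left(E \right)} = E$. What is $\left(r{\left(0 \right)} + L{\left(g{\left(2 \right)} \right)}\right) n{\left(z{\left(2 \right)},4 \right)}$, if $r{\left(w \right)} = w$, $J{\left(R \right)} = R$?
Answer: $-128$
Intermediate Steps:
$L{\left(B \right)} = 4 B$ ($L{\left(B \right)} = - \frac{4}{1 - 2} B = - \frac{4}{-1} B = \left(-4\right) \left(-1\right) B = 4 B$)
$\left(r{\left(0 \right)} + L{\left(g{\left(2 \right)} \right)}\right) n{\left(z{\left(2 \right)},4 \right)} = \left(0 + 4 \left(\left(-4\right) 2\right)\right) 4 = \left(0 + 4 \left(-8\right)\right) 4 = \left(0 - 32\right) 4 = \left(-32\right) 4 = -128$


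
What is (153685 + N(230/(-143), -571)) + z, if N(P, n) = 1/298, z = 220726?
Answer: 111574479/298 ≈ 3.7441e+5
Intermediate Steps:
N(P, n) = 1/298
(153685 + N(230/(-143), -571)) + z = (153685 + 1/298) + 220726 = 45798131/298 + 220726 = 111574479/298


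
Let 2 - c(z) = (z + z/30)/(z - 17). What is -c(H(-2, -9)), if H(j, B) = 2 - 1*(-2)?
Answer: -452/195 ≈ -2.3179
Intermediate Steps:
H(j, B) = 4 (H(j, B) = 2 + 2 = 4)
c(z) = 2 - 31*z/(30*(-17 + z)) (c(z) = 2 - (z + z/30)/(z - 17) = 2 - (z + z*(1/30))/(-17 + z) = 2 - (z + z/30)/(-17 + z) = 2 - 31*z/30/(-17 + z) = 2 - 31*z/(30*(-17 + z)))
-c(H(-2, -9)) = -(-1020 + 29*4)/(30*(-17 + 4)) = -(-1020 + 116)/(30*(-13)) = -(-1)*(-904)/(30*13) = -1*452/195 = -452/195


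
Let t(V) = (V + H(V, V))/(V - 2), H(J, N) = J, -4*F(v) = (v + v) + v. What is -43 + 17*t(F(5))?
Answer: -479/23 ≈ -20.826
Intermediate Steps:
F(v) = -3*v/4 (F(v) = -((v + v) + v)/4 = -(2*v + v)/4 = -3*v/4)
t(V) = 2*V/(-2 + V) (t(V) = (V + V)/(V - 2) = (2*V)/(-2 + V) = 2*V/(-2 + V))
-43 + 17*t(F(5)) = -43 + 17*(2*(-¾*5)/(-2 - ¾*5)) = -43 + 17*(2*(-15/4)/(-2 - 15/4)) = -43 + 17*(2*(-15/4)/(-23/4)) = -43 + 17*(2*(-15/4)*(-4/23)) = -43 + 17*(30/23) = -43 + 510/23 = -479/23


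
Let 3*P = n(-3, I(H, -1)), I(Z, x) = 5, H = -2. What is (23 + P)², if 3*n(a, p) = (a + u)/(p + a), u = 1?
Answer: 42436/81 ≈ 523.90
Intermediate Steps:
n(a, p) = (1 + a)/(3*(a + p)) (n(a, p) = ((a + 1)/(p + a))/3 = ((1 + a)/(a + p))/3 = (1 + a)/(3*(a + p)))
P = -⅑ (P = ((1 - 3)/(3*(-3 + 5)))/3 = ((⅓)*(-2)/2)/3 = ((⅓)*(½)*(-2))/3 = (⅓)*(-⅓) = -⅑ ≈ -0.11111)
(23 + P)² = (23 - ⅑)² = (206/9)² = 42436/81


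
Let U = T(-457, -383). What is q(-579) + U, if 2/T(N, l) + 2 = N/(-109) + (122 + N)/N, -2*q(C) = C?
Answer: 42290777/145738 ≈ 290.18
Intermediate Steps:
q(C) = -C/2
T(N, l) = 2/(-2 - N/109 + (122 + N)/N) (T(N, l) = 2/(-2 + (N/(-109) + (122 + N)/N)) = 2/(-2 + (N*(-1/109) + (122 + N)/N)) = 2/(-2 + (-N/109 + (122 + N)/N)) = 2/(-2 - N/109 + (122 + N)/N))
U = 49813/72869 (U = -218*(-457)/(-13298 + (-457)**2 + 109*(-457)) = -218*(-457)/(-13298 + 208849 - 49813) = -218*(-457)/145738 = -218*(-457)*1/145738 = 49813/72869 ≈ 0.68360)
q(-579) + U = -1/2*(-579) + 49813/72869 = 579/2 + 49813/72869 = 42290777/145738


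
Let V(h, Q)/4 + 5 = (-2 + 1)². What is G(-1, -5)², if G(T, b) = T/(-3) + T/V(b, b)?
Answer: 361/2304 ≈ 0.15668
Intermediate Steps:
V(h, Q) = -16 (V(h, Q) = -20 + 4*(-2 + 1)² = -20 + 4*(-1)² = -20 + 4*1 = -20 + 4 = -16)
G(T, b) = -19*T/48 (G(T, b) = T/(-3) + T/(-16) = T*(-⅓) + T*(-1/16) = -T/3 - T/16 = -19*T/48)
G(-1, -5)² = (-19/48*(-1))² = (19/48)² = 361/2304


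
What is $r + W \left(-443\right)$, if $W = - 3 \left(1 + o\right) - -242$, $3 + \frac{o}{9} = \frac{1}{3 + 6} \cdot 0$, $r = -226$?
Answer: $-141986$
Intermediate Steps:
$o = -27$ ($o = -27 + 9 \frac{1}{3 + 6} \cdot 0 = -27 + 9 \cdot \frac{1}{9} \cdot 0 = -27 + 9 \cdot 0 = -27 + 0 = -27$)
$W = 320$ ($W = - 3 \left(1 - 27\right) - -242 = \left(-3\right) \left(-26\right) + 242 = 78 + 242 = 320$)
$r + W \left(-443\right) = -226 + 320 \left(-443\right) = -226 - 141760 = -141986$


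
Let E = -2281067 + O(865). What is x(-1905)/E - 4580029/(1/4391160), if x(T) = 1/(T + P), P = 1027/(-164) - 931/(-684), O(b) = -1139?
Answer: -32347414512706435015984071/1608392666221 ≈ -2.0112e+13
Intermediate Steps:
E = -2282206 (E = -2281067 - 1139 = -2282206)
P = -3617/738 (P = 1027*(-1/164) - 931*(-1/684) = -1027/164 + 49/36 = -3617/738 ≈ -4.9011)
x(T) = 1/(-3617/738 + T) (x(T) = 1/(T - 3617/738) = 1/(-3617/738 + T))
x(-1905)/E - 4580029/(1/4391160) = (738/(-3617 + 738*(-1905)))/(-2282206) - 4580029/(1/4391160) = (738/(-3617 - 1405890))*(-1/2282206) - 4580029/1/4391160 = (738/(-1409507))*(-1/2282206) - 4580029*4391160 = (738*(-1/1409507))*(-1/2282206) - 20111640143640 = -738/1409507*(-1/2282206) - 20111640143640 = 369/1608392666221 - 20111640143640 = -32347414512706435015984071/1608392666221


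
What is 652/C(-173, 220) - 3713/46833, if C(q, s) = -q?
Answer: 29892767/8102109 ≈ 3.6895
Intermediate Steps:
652/C(-173, 220) - 3713/46833 = 652/((-1*(-173))) - 3713/46833 = 652/173 - 3713*1/46833 = 652*(1/173) - 3713/46833 = 652/173 - 3713/46833 = 29892767/8102109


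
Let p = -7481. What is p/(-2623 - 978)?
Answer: 7481/3601 ≈ 2.0775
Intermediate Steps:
p/(-2623 - 978) = -7481/(-2623 - 978) = -7481/(-3601) = -7481*(-1/3601) = 7481/3601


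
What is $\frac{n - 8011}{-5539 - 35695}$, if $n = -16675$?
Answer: $\frac{12343}{20617} \approx 0.59868$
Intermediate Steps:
$\frac{n - 8011}{-5539 - 35695} = \frac{-16675 - 8011}{-5539 - 35695} = - \frac{24686}{-41234} = \left(-24686\right) \left(- \frac{1}{41234}\right) = \frac{12343}{20617}$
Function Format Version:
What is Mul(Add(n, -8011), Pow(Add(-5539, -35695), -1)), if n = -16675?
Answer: Rational(12343, 20617) ≈ 0.59868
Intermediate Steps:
Mul(Add(n, -8011), Pow(Add(-5539, -35695), -1)) = Mul(Add(-16675, -8011), Pow(Add(-5539, -35695), -1)) = Mul(-24686, Pow(-41234, -1)) = Mul(-24686, Rational(-1, 41234)) = Rational(12343, 20617)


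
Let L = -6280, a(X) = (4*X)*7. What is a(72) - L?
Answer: 8296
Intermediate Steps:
a(X) = 28*X
a(72) - L = 28*72 - 1*(-6280) = 2016 + 6280 = 8296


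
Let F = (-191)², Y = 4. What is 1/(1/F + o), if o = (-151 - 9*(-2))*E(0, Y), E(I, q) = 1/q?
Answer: -145924/4851969 ≈ -0.030075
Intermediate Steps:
F = 36481
o = -133/4 (o = (-151 - 9*(-2))/4 = (-151 + 18)*(¼) = -133*¼ = -133/4 ≈ -33.250)
1/(1/F + o) = 1/(1/36481 - 133/4) = 1/(-4851969/145924) = -145924/4851969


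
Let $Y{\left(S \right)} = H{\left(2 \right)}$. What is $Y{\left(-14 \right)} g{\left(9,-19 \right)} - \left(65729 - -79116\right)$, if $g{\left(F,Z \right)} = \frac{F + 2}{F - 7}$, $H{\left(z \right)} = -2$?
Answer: $-144856$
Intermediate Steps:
$g{\left(F,Z \right)} = \frac{2 + F}{-7 + F}$
$Y{\left(S \right)} = -2$
$Y{\left(-14 \right)} g{\left(9,-19 \right)} - \left(65729 - -79116\right) = - 2 \frac{2 + 9}{-7 + 9} - \left(65729 - -79116\right) = - 2 \cdot \frac{1}{2} \cdot 11 - \left(65729 + 79116\right) = - 2 \cdot \frac{1}{2} \cdot 11 - 144845 = \left(-2\right) \frac{11}{2} - 144845 = -11 - 144845 = -144856$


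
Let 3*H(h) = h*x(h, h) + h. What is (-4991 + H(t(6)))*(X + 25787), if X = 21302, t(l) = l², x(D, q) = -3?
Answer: -236151335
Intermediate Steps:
H(h) = -2*h/3 (H(h) = (h*(-3) + h)/3 = (-3*h + h)/3 = (-2*h)/3 = -2*h/3)
(-4991 + H(t(6)))*(X + 25787) = (-4991 - ⅔*6²)*(21302 + 25787) = (-4991 - ⅔*36)*47089 = (-4991 - 24)*47089 = -5015*47089 = -236151335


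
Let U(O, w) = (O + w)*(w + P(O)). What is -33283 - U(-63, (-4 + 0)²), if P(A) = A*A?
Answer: 154012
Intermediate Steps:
P(A) = A²
U(O, w) = (O + w)*(w + O²)
-33283 - U(-63, (-4 + 0)²) = -33283 - ((-63)³ + ((-4 + 0)²)² - 63*(-4 + 0)² + (-4 + 0)²*(-63)²) = -33283 - (-250047 + ((-4)²)² - 63*(-4)² + (-4)²*3969) = -33283 - (-250047 + 16² - 63*16 + 16*3969) = -33283 - (-250047 + 256 - 1008 + 63504) = -33283 - 1*(-187295) = -33283 + 187295 = 154012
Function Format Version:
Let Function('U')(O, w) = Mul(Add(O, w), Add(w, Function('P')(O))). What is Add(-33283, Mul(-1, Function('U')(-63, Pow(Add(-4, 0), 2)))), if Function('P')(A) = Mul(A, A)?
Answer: 154012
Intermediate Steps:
Function('P')(A) = Pow(A, 2)
Function('U')(O, w) = Mul(Add(O, w), Add(w, Pow(O, 2)))
Add(-33283, Mul(-1, Function('U')(-63, Pow(Add(-4, 0), 2)))) = Add(-33283, Mul(-1, Add(Pow(-63, 3), Pow(Pow(Add(-4, 0), 2), 2), Mul(-63, Pow(Add(-4, 0), 2)), Mul(Pow(Add(-4, 0), 2), Pow(-63, 2))))) = Add(-33283, Mul(-1, Add(-250047, Pow(Pow(-4, 2), 2), Mul(-63, Pow(-4, 2)), Mul(Pow(-4, 2), 3969)))) = Add(-33283, Mul(-1, Add(-250047, Pow(16, 2), Mul(-63, 16), Mul(16, 3969)))) = Add(-33283, Mul(-1, Add(-250047, 256, -1008, 63504))) = Add(-33283, Mul(-1, -187295)) = Add(-33283, 187295) = 154012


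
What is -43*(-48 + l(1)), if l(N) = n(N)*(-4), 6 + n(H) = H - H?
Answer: 1032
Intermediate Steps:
n(H) = -6 (n(H) = -6 + (H - H) = -6 + 0 = -6)
l(N) = 24 (l(N) = -6*(-4) = 24)
-43*(-48 + l(1)) = -43*(-48 + 24) = -43*(-24) = 1032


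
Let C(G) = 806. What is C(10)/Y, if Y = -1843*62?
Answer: -13/1843 ≈ -0.0070537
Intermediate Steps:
Y = -114266
C(10)/Y = 806/(-114266) = 806*(-1/114266) = -13/1843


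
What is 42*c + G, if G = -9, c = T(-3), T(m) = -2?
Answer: -93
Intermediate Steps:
c = -2
42*c + G = 42*(-2) - 9 = -84 - 9 = -93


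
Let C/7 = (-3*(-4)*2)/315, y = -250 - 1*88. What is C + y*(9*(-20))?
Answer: 912608/15 ≈ 60841.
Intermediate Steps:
y = -338 (y = -250 - 88 = -338)
C = 8/15 (C = 7*((-3*(-4)*2)/315) = 7*((12*2)*(1/315)) = 7*(24*(1/315)) = 7*(8/105) = 8/15 ≈ 0.53333)
C + y*(9*(-20)) = 8/15 - 3042*(-20) = 8/15 - 338*(-180) = 8/15 + 60840 = 912608/15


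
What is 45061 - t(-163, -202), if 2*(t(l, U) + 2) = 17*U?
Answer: 46780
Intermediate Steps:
t(l, U) = -2 + 17*U/2 (t(l, U) = -2 + (17*U)/2 = -2 + 17*U/2)
45061 - t(-163, -202) = 45061 - (-2 + (17/2)*(-202)) = 45061 - (-2 - 1717) = 45061 - 1*(-1719) = 45061 + 1719 = 46780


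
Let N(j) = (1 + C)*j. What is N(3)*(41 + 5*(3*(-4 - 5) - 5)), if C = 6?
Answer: -2499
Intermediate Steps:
N(j) = 7*j (N(j) = (1 + 6)*j = 7*j)
N(3)*(41 + 5*(3*(-4 - 5) - 5)) = (7*3)*(41 + 5*(3*(-4 - 5) - 5)) = 21*(41 + 5*(3*(-9) - 5)) = 21*(41 + 5*(-27 - 5)) = 21*(41 + 5*(-32)) = 21*(41 - 160) = 21*(-119) = -2499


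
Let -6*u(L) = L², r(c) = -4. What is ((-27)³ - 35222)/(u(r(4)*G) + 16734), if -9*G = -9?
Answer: -164715/50194 ≈ -3.2816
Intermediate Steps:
G = 1 (G = -⅑*(-9) = 1)
u(L) = -L²/6
((-27)³ - 35222)/(u(r(4)*G) + 16734) = ((-27)³ - 35222)/(-(-4*1)²/6 + 16734) = (-19683 - 35222)/(-⅙*(-4)² + 16734) = -54905/(-⅙*16 + 16734) = -54905/(-8/3 + 16734) = -54905/50194/3 = -54905*3/50194 = -164715/50194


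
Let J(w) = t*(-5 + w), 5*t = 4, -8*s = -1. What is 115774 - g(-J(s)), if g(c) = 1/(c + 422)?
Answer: 493081456/4259 ≈ 1.1577e+5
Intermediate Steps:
s = ⅛ (s = -⅛*(-1) = ⅛ ≈ 0.12500)
t = ⅘ (t = (⅕)*4 = ⅘ ≈ 0.80000)
J(w) = -4 + 4*w/5 (J(w) = 4*(-5 + w)/5 = -4 + 4*w/5)
g(c) = 1/(422 + c)
115774 - g(-J(s)) = 115774 - 1/(422 - (-4 + (⅘)*(⅛))) = 115774 - 1/(422 - (-4 + ⅒)) = 115774 - 1/(422 - 1*(-39/10)) = 115774 - 1/(422 + 39/10) = 115774 - 1/4259/10 = 115774 - 1*10/4259 = 115774 - 10/4259 = 493081456/4259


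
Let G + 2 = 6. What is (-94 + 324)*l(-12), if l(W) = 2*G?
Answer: 1840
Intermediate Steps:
G = 4 (G = -2 + 6 = 4)
l(W) = 8 (l(W) = 2*4 = 8)
(-94 + 324)*l(-12) = (-94 + 324)*8 = 230*8 = 1840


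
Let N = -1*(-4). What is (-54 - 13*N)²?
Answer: 11236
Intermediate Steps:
N = 4
(-54 - 13*N)² = (-54 - 13*4)² = (-54 - 52)² = (-106)² = 11236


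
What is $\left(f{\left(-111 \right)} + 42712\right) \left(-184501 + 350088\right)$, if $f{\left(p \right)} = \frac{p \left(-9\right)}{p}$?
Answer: $7071061661$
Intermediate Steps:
$f{\left(p \right)} = -9$ ($f{\left(p \right)} = \frac{\left(-9\right) p}{p} = -9$)
$\left(f{\left(-111 \right)} + 42712\right) \left(-184501 + 350088\right) = \left(-9 + 42712\right) \left(-184501 + 350088\right) = 42703 \cdot 165587 = 7071061661$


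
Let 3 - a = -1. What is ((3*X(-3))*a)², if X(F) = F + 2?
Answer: 144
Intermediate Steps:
a = 4 (a = 3 - 1*(-1) = 3 + 1 = 4)
X(F) = 2 + F
((3*X(-3))*a)² = ((3*(2 - 3))*4)² = ((3*(-1))*4)² = (-3*4)² = (-12)² = 144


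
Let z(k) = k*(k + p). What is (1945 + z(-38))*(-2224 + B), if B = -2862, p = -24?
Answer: -21874886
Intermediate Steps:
z(k) = k*(-24 + k) (z(k) = k*(k - 24) = k*(-24 + k))
(1945 + z(-38))*(-2224 + B) = (1945 - 38*(-24 - 38))*(-2224 - 2862) = (1945 - 38*(-62))*(-5086) = (1945 + 2356)*(-5086) = 4301*(-5086) = -21874886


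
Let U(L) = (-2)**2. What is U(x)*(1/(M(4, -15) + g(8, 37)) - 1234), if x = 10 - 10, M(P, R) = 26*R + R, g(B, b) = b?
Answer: -454113/92 ≈ -4936.0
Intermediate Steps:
M(P, R) = 27*R
x = 0
U(L) = 4
U(x)*(1/(M(4, -15) + g(8, 37)) - 1234) = 4*(1/(27*(-15) + 37) - 1234) = 4*(1/(-405 + 37) - 1234) = 4*(1/(-368) - 1234) = 4*(-1/368 - 1234) = 4*(-454113/368) = -454113/92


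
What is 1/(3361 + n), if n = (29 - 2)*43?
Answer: 1/4522 ≈ 0.00022114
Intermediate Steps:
n = 1161 (n = 27*43 = 1161)
1/(3361 + n) = 1/(3361 + 1161) = 1/4522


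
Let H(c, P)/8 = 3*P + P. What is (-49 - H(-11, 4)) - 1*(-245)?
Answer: 68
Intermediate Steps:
H(c, P) = 32*P (H(c, P) = 8*(3*P + P) = 8*(4*P) = 32*P)
(-49 - H(-11, 4)) - 1*(-245) = (-49 - 32*4) - 1*(-245) = (-49 - 1*128) + 245 = (-49 - 128) + 245 = -177 + 245 = 68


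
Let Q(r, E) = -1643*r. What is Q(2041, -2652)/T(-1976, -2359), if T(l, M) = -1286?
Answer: 3353363/1286 ≈ 2607.6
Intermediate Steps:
Q(2041, -2652)/T(-1976, -2359) = -1643*2041/(-1286) = -3353363*(-1/1286) = 3353363/1286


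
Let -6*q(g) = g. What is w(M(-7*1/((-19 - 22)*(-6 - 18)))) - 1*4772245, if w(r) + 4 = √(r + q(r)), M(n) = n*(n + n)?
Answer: -4772249 + 7*√15/2952 ≈ -4.7722e+6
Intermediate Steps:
q(g) = -g/6
M(n) = 2*n² (M(n) = n*(2*n) = 2*n²)
w(r) = -4 + √30*√r/6 (w(r) = -4 + √(r - r/6) = -4 + √(5*r/6) = -4 + √30*√r/6)
w(M(-7*1/((-19 - 22)*(-6 - 18)))) - 1*4772245 = (-4 + √30*√(2*(-7*1/((-19 - 22)*(-6 - 18)))²)/6) - 1*4772245 = (-4 + √30*√(2*(-7/((-24*(-41))))²)/6) - 4772245 = (-4 + √30*√(2*(-7/984)²)/6) - 4772245 = (-4 + √30*√(2*(49/968256))/6) - 4772245 = (-4 + √30*√(49/484128)/6) - 4772245 = (-4 + √30*(7*√2/984)/6) - 4772245 = (-4 + 7*√15/2952) - 4772245 = -4772249 + 7*√15/2952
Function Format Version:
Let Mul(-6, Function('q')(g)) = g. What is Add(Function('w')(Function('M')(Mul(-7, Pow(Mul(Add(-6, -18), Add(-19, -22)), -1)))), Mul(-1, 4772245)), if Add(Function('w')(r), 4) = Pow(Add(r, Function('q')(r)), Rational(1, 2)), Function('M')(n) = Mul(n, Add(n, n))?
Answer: Add(-4772249, Mul(Rational(7, 2952), Pow(15, Rational(1, 2)))) ≈ -4.7722e+6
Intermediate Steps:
Function('q')(g) = Mul(Rational(-1, 6), g)
Function('M')(n) = Mul(2, Pow(n, 2)) (Function('M')(n) = Mul(n, Mul(2, n)) = Mul(2, Pow(n, 2)))
Function('w')(r) = Add(-4, Mul(Rational(1, 6), Pow(30, Rational(1, 2)), Pow(r, Rational(1, 2)))) (Function('w')(r) = Add(-4, Pow(Add(r, Mul(Rational(-1, 6), r)), Rational(1, 2))) = Add(-4, Pow(Mul(Rational(5, 6), r), Rational(1, 2))) = Add(-4, Mul(Rational(1, 6), Pow(30, Rational(1, 2)), Pow(r, Rational(1, 2)))))
Add(Function('w')(Function('M')(Mul(-7, Pow(Mul(Add(-6, -18), Add(-19, -22)), -1)))), Mul(-1, 4772245)) = Add(Add(-4, Mul(Rational(1, 6), Pow(30, Rational(1, 2)), Pow(Mul(2, Pow(Mul(-7, Pow(Mul(Add(-6, -18), Add(-19, -22)), -1)), 2)), Rational(1, 2)))), Mul(-1, 4772245)) = Add(Add(-4, Mul(Rational(1, 6), Pow(30, Rational(1, 2)), Pow(Mul(2, Pow(Mul(-7, Pow(Mul(-24, -41), -1)), 2)), Rational(1, 2)))), -4772245) = Add(Add(-4, Mul(Rational(1, 6), Pow(30, Rational(1, 2)), Pow(Mul(2, Pow(Mul(-7, Pow(984, -1)), 2)), Rational(1, 2)))), -4772245) = Add(Add(-4, Mul(Rational(1, 6), Pow(30, Rational(1, 2)), Pow(Mul(2, Pow(Mul(-7, Rational(1, 984)), 2)), Rational(1, 2)))), -4772245) = Add(Add(-4, Mul(Rational(1, 6), Pow(30, Rational(1, 2)), Pow(Mul(2, Pow(Rational(-7, 984), 2)), Rational(1, 2)))), -4772245) = Add(Add(-4, Mul(Rational(1, 6), Pow(30, Rational(1, 2)), Pow(Mul(2, Rational(49, 968256)), Rational(1, 2)))), -4772245) = Add(Add(-4, Mul(Rational(1, 6), Pow(30, Rational(1, 2)), Pow(Rational(49, 484128), Rational(1, 2)))), -4772245) = Add(Add(-4, Mul(Rational(1, 6), Pow(30, Rational(1, 2)), Mul(Rational(7, 984), Pow(2, Rational(1, 2))))), -4772245) = Add(Add(-4, Mul(Rational(7, 2952), Pow(15, Rational(1, 2)))), -4772245) = Add(-4772249, Mul(Rational(7, 2952), Pow(15, Rational(1, 2))))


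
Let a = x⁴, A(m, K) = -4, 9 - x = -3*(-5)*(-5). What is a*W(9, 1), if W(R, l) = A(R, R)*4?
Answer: -796594176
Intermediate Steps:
x = 84 (x = 9 - (-3*(-5))*(-5) = 9 - 15*(-5) = 9 - 1*(-75) = 9 + 75 = 84)
W(R, l) = -16 (W(R, l) = -4*4 = -16)
a = 49787136 (a = 84⁴ = 49787136)
a*W(9, 1) = 49787136*(-16) = -796594176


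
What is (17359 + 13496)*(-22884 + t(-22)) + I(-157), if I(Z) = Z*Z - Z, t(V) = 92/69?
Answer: -706019874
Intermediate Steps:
t(V) = 4/3 (t(V) = 92*(1/69) = 4/3)
I(Z) = Z² - Z
(17359 + 13496)*(-22884 + t(-22)) + I(-157) = (17359 + 13496)*(-22884 + 4/3) - 157*(-1 - 157) = 30855*(-68648/3) - 157*(-158) = -706044680 + 24806 = -706019874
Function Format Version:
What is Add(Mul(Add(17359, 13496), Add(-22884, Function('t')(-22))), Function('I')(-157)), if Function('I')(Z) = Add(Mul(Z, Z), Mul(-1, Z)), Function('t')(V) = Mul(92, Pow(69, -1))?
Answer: -706019874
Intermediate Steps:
Function('t')(V) = Rational(4, 3) (Function('t')(V) = Mul(92, Rational(1, 69)) = Rational(4, 3))
Function('I')(Z) = Add(Pow(Z, 2), Mul(-1, Z))
Add(Mul(Add(17359, 13496), Add(-22884, Function('t')(-22))), Function('I')(-157)) = Add(Mul(Add(17359, 13496), Add(-22884, Rational(4, 3))), Mul(-157, Add(-1, -157))) = Add(Mul(30855, Rational(-68648, 3)), Mul(-157, -158)) = Add(-706044680, 24806) = -706019874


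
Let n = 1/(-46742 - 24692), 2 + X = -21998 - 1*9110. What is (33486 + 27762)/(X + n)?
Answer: -4375189632/2222311741 ≈ -1.9688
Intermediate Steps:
X = -31110 (X = -2 + (-21998 - 1*9110) = -2 + (-21998 - 9110) = -2 - 31108 = -31110)
n = -1/71434 (n = 1/(-71434) = -1/71434 ≈ -1.3999e-5)
(33486 + 27762)/(X + n) = (33486 + 27762)/(-31110 - 1/71434) = 61248/(-2222311741/71434) = 61248*(-71434/2222311741) = -4375189632/2222311741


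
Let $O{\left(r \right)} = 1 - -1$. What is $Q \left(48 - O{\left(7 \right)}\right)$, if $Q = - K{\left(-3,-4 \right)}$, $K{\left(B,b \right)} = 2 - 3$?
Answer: $46$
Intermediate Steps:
$O{\left(r \right)} = 2$ ($O{\left(r \right)} = 1 + 1 = 2$)
$K{\left(B,b \right)} = -1$
$Q = 1$ ($Q = \left(-1\right) \left(-1\right) = 1$)
$Q \left(48 - O{\left(7 \right)}\right) = 1 \left(48 - 2\right) = 1 \cdot 46 = 46$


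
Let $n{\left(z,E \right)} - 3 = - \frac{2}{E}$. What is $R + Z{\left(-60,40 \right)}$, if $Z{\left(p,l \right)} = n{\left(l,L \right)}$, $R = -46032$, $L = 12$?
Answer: $- \frac{276175}{6} \approx -46029.0$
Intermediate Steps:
$n{\left(z,E \right)} = 3 - \frac{2}{E}$
$Z{\left(p,l \right)} = \frac{17}{6}$ ($Z{\left(p,l \right)} = 3 - \frac{2}{12} = 3 - \frac{1}{6} = \frac{17}{6}$)
$R + Z{\left(-60,40 \right)} = -46032 + \frac{17}{6} = - \frac{276175}{6}$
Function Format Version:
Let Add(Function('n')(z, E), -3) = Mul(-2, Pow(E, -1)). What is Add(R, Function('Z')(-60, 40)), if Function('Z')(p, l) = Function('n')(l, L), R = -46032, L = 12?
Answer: Rational(-276175, 6) ≈ -46029.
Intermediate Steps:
Function('n')(z, E) = Add(3, Mul(-2, Pow(E, -1)))
Function('Z')(p, l) = Rational(17, 6) (Function('Z')(p, l) = Add(3, Mul(-2, Pow(12, -1))) = Add(3, Mul(-2, Rational(1, 12))) = Add(3, Rational(-1, 6)) = Rational(17, 6))
Add(R, Function('Z')(-60, 40)) = Add(-46032, Rational(17, 6)) = Rational(-276175, 6)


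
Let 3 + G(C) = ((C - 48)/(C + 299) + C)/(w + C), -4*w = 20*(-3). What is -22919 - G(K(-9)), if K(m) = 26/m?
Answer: -6656680848/290485 ≈ -22916.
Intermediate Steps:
w = 15 (w = -5*(-3) = -1/4*(-60) = 15)
G(C) = -3 + (C + (-48 + C)/(299 + C))/(15 + C) (G(C) = -3 + ((C - 48)/(C + 299) + C)/(15 + C) = -3 + ((-48 + C)/(299 + C) + C)/(15 + C) = -3 + (C + (-48 + C)/(299 + C))/(15 + C))
-22919 - G(K(-9)) = -22919 - (-13503 - 16692/(-9) - 2*(26/(-9))**2)/(4485 + (26/(-9))**2 + 314*(26/(-9))) = -22919 - (-13503 - 16692*(-1)/9 - 2*(26*(-1/9))**2)/(4485 + (26*(-1/9))**2 + 314*(26*(-1/9))) = -22919 - (-13503 - 642*(-26/9) - 2*(-26/9)**2)/(4485 + (-26/9)**2 + 314*(-26/9)) = -22919 - (-13503 + 5564/3 - 2*676/81)/(4485 + 676/81 - 8164/9) = -22919 - (-13503 + 5564/3 - 1352/81)/290485/81 = -22919 - 81*(-944867)/(290485*81) = -22919 - 1*(-944867/290485) = -22919 + 944867/290485 = -6656680848/290485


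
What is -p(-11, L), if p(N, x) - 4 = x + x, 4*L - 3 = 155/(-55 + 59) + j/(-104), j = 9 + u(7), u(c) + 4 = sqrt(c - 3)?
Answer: -5167/208 ≈ -24.841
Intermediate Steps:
u(c) = -4 + sqrt(-3 + c) (u(c) = -4 + sqrt(c - 3) = -4 + sqrt(-3 + c))
j = 7 (j = 9 + (-4 + sqrt(-3 + 7)) = 9 + (-4 + sqrt(4)) = 9 + (-4 + 2) = 9 - 2 = 7)
L = 4335/416 (L = 3/4 + (155/(-55 + 59) + 7/(-104))/4 = 3/4 + (155/4 + 7*(-1/104))/4 = 3/4 + (155*(1/4) - 7/104)/4 = 3/4 + (155/4 - 7/104)/4 = 3/4 + (1/4)*(4023/104) = 3/4 + 4023/416 = 4335/416 ≈ 10.421)
p(N, x) = 4 + 2*x (p(N, x) = 4 + (x + x) = 4 + 2*x)
-p(-11, L) = -(4 + 2*(4335/416)) = -(4 + 4335/208) = -1*5167/208 = -5167/208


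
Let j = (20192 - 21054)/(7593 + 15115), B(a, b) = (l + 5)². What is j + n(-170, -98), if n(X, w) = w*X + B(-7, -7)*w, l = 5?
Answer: 77888009/11354 ≈ 6860.0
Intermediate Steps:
B(a, b) = 100 (B(a, b) = (5 + 5)² = 10² = 100)
n(X, w) = 100*w + X*w (n(X, w) = w*X + 100*w = X*w + 100*w = 100*w + X*w)
j = -431/11354 (j = -862/22708 = -862*1/22708 = -431/11354 ≈ -0.037960)
j + n(-170, -98) = -431/11354 - 98*(100 - 170) = -431/11354 - 98*(-70) = -431/11354 + 6860 = 77888009/11354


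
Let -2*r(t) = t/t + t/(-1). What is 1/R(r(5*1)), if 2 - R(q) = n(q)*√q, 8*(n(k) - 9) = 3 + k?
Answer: -64/5801 - 308*√2/5801 ≈ -0.086119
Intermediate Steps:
n(k) = 75/8 + k/8 (n(k) = 9 + (3 + k)/8 = 9 + (3/8 + k/8) = 75/8 + k/8)
r(t) = -½ + t/2 (r(t) = -(t/t + t/(-1))/2 = -(1 + t*(-1))/2 = -(1 - t)/2 = -½ + t/2)
R(q) = 2 - √q*(75/8 + q/8) (R(q) = 2 - (75/8 + q/8)*√q = 2 - √q*(75/8 + q/8))
1/R(r(5*1)) = 1/(2 - √(-½ + (5*1)/2)*(75 + (-½ + (5*1)/2))/8) = 1/(2 - √(-½ + (½)*5)*(75 + (-½ + (½)*5))/8) = 1/(2 - √(-½ + 5/2)*(75 + (-½ + 5/2))/8) = 1/(2 - √2*(75 + 2)/8) = 1/(2 - ⅛*√2*77) = 1/(2 - 77*√2/8)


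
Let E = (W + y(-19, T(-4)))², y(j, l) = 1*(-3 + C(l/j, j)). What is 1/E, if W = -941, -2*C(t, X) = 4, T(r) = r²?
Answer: 1/894916 ≈ 1.1174e-6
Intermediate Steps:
C(t, X) = -2 (C(t, X) = -½*4 = -2)
y(j, l) = -5 (y(j, l) = 1*(-3 - 2) = 1*(-5) = -5)
E = 894916 (E = (-941 - 5)² = (-946)² = 894916)
1/E = 1/894916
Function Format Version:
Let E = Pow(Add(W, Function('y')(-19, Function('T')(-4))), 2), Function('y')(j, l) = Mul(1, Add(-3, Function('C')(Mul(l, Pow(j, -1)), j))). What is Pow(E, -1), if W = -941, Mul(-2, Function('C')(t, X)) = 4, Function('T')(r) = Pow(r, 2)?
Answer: Rational(1, 894916) ≈ 1.1174e-6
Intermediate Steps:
Function('C')(t, X) = -2 (Function('C')(t, X) = Mul(Rational(-1, 2), 4) = -2)
Function('y')(j, l) = -5 (Function('y')(j, l) = Mul(1, Add(-3, -2)) = Mul(1, -5) = -5)
E = 894916 (E = Pow(Add(-941, -5), 2) = Pow(-946, 2) = 894916)
Pow(E, -1) = Pow(894916, -1) = Rational(1, 894916)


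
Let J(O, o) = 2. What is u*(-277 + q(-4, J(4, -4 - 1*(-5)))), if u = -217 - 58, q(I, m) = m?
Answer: 75625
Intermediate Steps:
u = -275
u*(-277 + q(-4, J(4, -4 - 1*(-5)))) = -275*(-277 + 2) = -275*(-275) = 75625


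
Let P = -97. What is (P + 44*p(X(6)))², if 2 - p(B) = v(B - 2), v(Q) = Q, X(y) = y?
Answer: 34225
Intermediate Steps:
p(B) = 4 - B (p(B) = 2 - (B - 2) = 2 - (-2 + B) = 2 + (2 - B) = 4 - B)
(P + 44*p(X(6)))² = (-97 + 44*(4 - 1*6))² = (-97 + 44*(4 - 6))² = (-97 + 44*(-2))² = (-97 - 88)² = (-185)² = 34225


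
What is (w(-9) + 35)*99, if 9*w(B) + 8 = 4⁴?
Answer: 6193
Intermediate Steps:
w(B) = 248/9 (w(B) = -8/9 + (⅑)*4⁴ = -8/9 + (⅑)*256 = -8/9 + 256/9 = 248/9)
(w(-9) + 35)*99 = (248/9 + 35)*99 = (563/9)*99 = 6193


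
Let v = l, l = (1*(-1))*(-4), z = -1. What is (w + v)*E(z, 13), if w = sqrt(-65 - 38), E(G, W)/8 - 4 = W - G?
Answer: 576 + 144*I*sqrt(103) ≈ 576.0 + 1461.4*I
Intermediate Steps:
E(G, W) = 32 - 8*G + 8*W (E(G, W) = 32 + 8*(W - G) = 32 + (-8*G + 8*W) = 32 - 8*G + 8*W)
w = I*sqrt(103) (w = sqrt(-103) = I*sqrt(103) ≈ 10.149*I)
l = 4 (l = -1*(-4) = 4)
v = 4
(w + v)*E(z, 13) = (I*sqrt(103) + 4)*(32 - 8*(-1) + 8*13) = (4 + I*sqrt(103))*(32 + 8 + 104) = (4 + I*sqrt(103))*144 = 576 + 144*I*sqrt(103)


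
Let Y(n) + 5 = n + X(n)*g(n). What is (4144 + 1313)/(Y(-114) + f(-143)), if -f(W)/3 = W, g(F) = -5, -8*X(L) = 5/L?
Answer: 4976784/282695 ≈ 17.605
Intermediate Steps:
X(L) = -5/(8*L)
f(W) = -3*W
Y(n) = -5 + n + 25/(8*n) (Y(n) = -5 + (n - 5/(8*n)*(-5)) = -5 + (n + 25/(8*n)) = -5 + n + 25/(8*n))
(4144 + 1313)/(Y(-114) + f(-143)) = (4144 + 1313)/((-5 - 114 + (25/8)/(-114)) - 3*(-143)) = 5457/((-5 - 114 + (25/8)*(-1/114)) + 429) = 5457/((-5 - 114 - 25/912) + 429) = 5457/(-108553/912 + 429) = 5457/(282695/912) = 5457*(912/282695) = 4976784/282695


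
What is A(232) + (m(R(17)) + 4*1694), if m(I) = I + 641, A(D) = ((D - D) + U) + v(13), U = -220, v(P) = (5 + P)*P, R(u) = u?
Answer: 7448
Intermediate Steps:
v(P) = P*(5 + P)
A(D) = 14 (A(D) = ((D - D) - 220) + 13*(5 + 13) = (0 - 220) + 13*18 = -220 + 234 = 14)
m(I) = 641 + I
A(232) + (m(R(17)) + 4*1694) = 14 + ((641 + 17) + 4*1694) = 14 + (658 + 6776) = 14 + 7434 = 7448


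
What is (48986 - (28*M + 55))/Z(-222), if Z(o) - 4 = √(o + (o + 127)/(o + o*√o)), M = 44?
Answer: 10589178/(888 + √222*√((-49189 - 49284*I*√222)/(1 + I*√222))) ≈ 801.84 + 2986.0*I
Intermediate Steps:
Z(o) = 4 + √(o + (127 + o)/(o + o^(3/2))) (Z(o) = 4 + √(o + (o + 127)/(o + o*√o)) = 4 + √(o + (127 + o)/(o + o^(3/2))))
(48986 - (28*M + 55))/Z(-222) = (48986 - (28*44 + 55))/(4 + √((127 - 222 - 222*(-222 + (-222)^(3/2)))/(-222 + (-222)^(3/2)))) = (48986 - (1232 + 55))/(4 + √((127 - 222 - 222*(-222 - 222*I*√222))/(-222 - 222*I*√222))) = (48986 - 1*1287)/(4 + √((127 - 222 + (49284 + 49284*I*√222))/(-222 - 222*I*√222))) = (48986 - 1287)/(4 + √((49189 + 49284*I*√222)/(-222 - 222*I*√222))) = 47699/(4 + √((49189 + 49284*I*√222)/(-222 - 222*I*√222)))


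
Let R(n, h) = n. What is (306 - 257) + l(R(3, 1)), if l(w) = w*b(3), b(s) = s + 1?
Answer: 61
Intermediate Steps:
b(s) = 1 + s
l(w) = 4*w (l(w) = w*(1 + 3) = w*4 = 4*w)
(306 - 257) + l(R(3, 1)) = (306 - 257) + 4*3 = 49 + 12 = 61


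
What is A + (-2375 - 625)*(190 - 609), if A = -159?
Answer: 1256841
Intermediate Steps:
A + (-2375 - 625)*(190 - 609) = -159 + (-2375 - 625)*(190 - 609) = -159 - 3000*(-419) = -159 + 1257000 = 1256841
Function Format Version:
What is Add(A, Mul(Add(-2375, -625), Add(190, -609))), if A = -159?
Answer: 1256841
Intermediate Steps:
Add(A, Mul(Add(-2375, -625), Add(190, -609))) = Add(-159, Mul(Add(-2375, -625), Add(190, -609))) = Add(-159, Mul(-3000, -419)) = Add(-159, 1257000) = 1256841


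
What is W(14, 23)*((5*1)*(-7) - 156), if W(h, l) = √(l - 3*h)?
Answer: -191*I*√19 ≈ -832.55*I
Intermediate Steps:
W(14, 23)*((5*1)*(-7) - 156) = √(23 - 3*14)*((5*1)*(-7) - 156) = √(23 - 42)*(5*(-7) - 156) = √(-19)*(-35 - 156) = (I*√19)*(-191) = -191*I*√19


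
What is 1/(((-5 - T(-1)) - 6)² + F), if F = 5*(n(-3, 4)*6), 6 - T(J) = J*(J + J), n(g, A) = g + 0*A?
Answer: 1/135 ≈ 0.0074074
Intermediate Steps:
n(g, A) = g (n(g, A) = g + 0 = g)
T(J) = 6 - 2*J² (T(J) = 6 - J*(J + J) = 6 - J*2*J = 6 - 2*J²)
F = -90 (F = 5*(-3*6) = 5*(-18) = -90)
1/(((-5 - T(-1)) - 6)² + F) = 1/(((-5 - (6 - 2*(-1)²)) - 6)² - 90) = 1/(((-5 - (6 - 2*1)) - 6)² - 90) = 1/(((-5 - (6 - 2)) - 6)² - 90) = 1/(((-5 - 1*4) - 6)² - 90) = 1/(((-5 - 4) - 6)² - 90) = 1/((-9 - 6)² - 90) = 1/((-15)² - 90) = 1/(225 - 90) = 1/135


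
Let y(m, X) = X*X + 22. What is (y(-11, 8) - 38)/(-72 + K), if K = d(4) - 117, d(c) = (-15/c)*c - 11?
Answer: -48/215 ≈ -0.22326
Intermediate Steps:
d(c) = -26 (d(c) = -15 - 11 = -26)
y(m, X) = 22 + X² (y(m, X) = X² + 22 = 22 + X²)
K = -143 (K = -26 - 117 = -143)
(y(-11, 8) - 38)/(-72 + K) = ((22 + 8²) - 38)/(-72 - 143) = ((22 + 64) - 38)/(-215) = (86 - 38)*(-1/215) = 48*(-1/215) = -48/215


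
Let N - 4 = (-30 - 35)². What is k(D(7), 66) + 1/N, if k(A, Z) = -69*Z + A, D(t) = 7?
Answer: -19229262/4229 ≈ -4547.0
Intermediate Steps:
k(A, Z) = A - 69*Z
N = 4229 (N = 4 + (-30 - 35)² = 4 + (-65)² = 4 + 4225 = 4229)
k(D(7), 66) + 1/N = (7 - 69*66) + 1/4229 = (7 - 4554) + 1/4229 = -4547 + 1/4229 = -19229262/4229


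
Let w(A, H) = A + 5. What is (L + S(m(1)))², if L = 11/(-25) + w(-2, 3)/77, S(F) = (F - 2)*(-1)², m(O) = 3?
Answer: 1329409/3705625 ≈ 0.35875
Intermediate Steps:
w(A, H) = 5 + A
S(F) = -2 + F (S(F) = (-2 + F)*1 = -2 + F)
L = -772/1925 (L = 11/(-25) + (5 - 2)/77 = 11*(-1/25) + 3*(1/77) = -11/25 + 3/77 = -772/1925 ≈ -0.40104)
(L + S(m(1)))² = (-772/1925 + (-2 + 3))² = (-772/1925 + 1)² = (1153/1925)² = 1329409/3705625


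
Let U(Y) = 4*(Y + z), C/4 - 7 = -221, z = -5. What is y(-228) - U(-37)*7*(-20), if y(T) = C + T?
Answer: -24604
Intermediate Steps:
C = -856 (C = 28 + 4*(-221) = 28 - 884 = -856)
U(Y) = -20 + 4*Y (U(Y) = 4*(Y - 5) = 4*(-5 + Y) = -20 + 4*Y)
y(T) = -856 + T
y(-228) - U(-37)*7*(-20) = (-856 - 228) - (-20 + 4*(-37))*7*(-20) = -1084 - (-20 - 148)*(-140) = -1084 - (-168)*(-140) = -1084 - 1*23520 = -1084 - 23520 = -24604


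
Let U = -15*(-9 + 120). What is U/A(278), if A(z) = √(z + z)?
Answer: -1665*√139/278 ≈ -70.612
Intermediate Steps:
U = -1665 (U = -15*111 = -1665)
A(z) = √2*√z (A(z) = √(2*z) = √2*√z)
U/A(278) = -1665*√139/278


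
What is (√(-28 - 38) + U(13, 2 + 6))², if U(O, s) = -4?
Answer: (4 - I*√66)² ≈ -50.0 - 64.992*I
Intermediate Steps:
(√(-28 - 38) + U(13, 2 + 6))² = (√(-28 - 38) - 4)² = (√(-66) - 4)² = (I*√66 - 4)² = (-4 + I*√66)²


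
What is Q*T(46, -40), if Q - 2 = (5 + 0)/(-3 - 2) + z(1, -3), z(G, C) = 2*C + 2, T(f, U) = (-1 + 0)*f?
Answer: 138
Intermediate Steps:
T(f, U) = -f
z(G, C) = 2 + 2*C
Q = -3 (Q = 2 + ((5 + 0)/(-3 - 2) + (2 + 2*(-3))) = 2 + (5/(-5) + (2 - 6)) = 2 + (5*(-⅕) - 4) = 2 + (-1 - 4) = 2 - 5 = -3)
Q*T(46, -40) = -(-3)*46 = -3*(-46) = 138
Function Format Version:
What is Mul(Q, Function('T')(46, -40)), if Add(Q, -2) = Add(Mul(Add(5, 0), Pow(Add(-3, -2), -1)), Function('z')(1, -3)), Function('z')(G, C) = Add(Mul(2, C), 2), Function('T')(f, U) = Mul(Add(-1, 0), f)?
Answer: 138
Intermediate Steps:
Function('T')(f, U) = Mul(-1, f)
Function('z')(G, C) = Add(2, Mul(2, C))
Q = -3 (Q = Add(2, Add(Mul(Add(5, 0), Pow(Add(-3, -2), -1)), Add(2, Mul(2, -3)))) = Add(2, Add(Mul(5, Pow(-5, -1)), Add(2, -6))) = Add(2, Add(Mul(5, Rational(-1, 5)), -4)) = Add(2, Add(-1, -4)) = Add(2, -5) = -3)
Mul(Q, Function('T')(46, -40)) = Mul(-3, Mul(-1, 46)) = Mul(-3, -46) = 138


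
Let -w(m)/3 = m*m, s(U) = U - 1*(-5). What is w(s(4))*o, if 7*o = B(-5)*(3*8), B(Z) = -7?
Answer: 5832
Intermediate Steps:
s(U) = 5 + U (s(U) = U + 5 = 5 + U)
o = -24 (o = (-21*8)/7 = (-7*24)/7 = (⅐)*(-168) = -24)
w(m) = -3*m² (w(m) = -3*m*m = -3*m²)
w(s(4))*o = -3*(5 + 4)²*(-24) = -3*9²*(-24) = -3*81*(-24) = -243*(-24) = 5832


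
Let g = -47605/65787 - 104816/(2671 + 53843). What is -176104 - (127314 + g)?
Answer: -188010684273227/619647753 ≈ -3.0342e+5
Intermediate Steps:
g = -1597646527/619647753 (g = -47605*1/65787 - 104816/56514 = -47605/65787 - 104816*1/56514 = -47605/65787 - 52408/28257 = -1597646527/619647753 ≈ -2.5783)
-176104 - (127314 + g) = -176104 - (127314 - 1597646527/619647753) = -176104 - 1*78888236378915/619647753 = -176104 - 78888236378915/619647753 = -188010684273227/619647753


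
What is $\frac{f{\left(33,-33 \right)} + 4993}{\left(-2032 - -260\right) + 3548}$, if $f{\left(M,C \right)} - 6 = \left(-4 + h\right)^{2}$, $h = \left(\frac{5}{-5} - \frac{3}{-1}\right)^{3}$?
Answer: $\frac{5015}{1776} \approx 2.8238$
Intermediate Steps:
$h = 8$ ($h = \left(5 \left(- \frac{1}{5}\right) - -3\right)^{3} = \left(-1 + 3\right)^{3} = 2^{3} = 8$)
$f{\left(M,C \right)} = 22$ ($f{\left(M,C \right)} = 6 + \left(-4 + 8\right)^{2} = 6 + 4^{2} = 6 + 16 = 22$)
$\frac{f{\left(33,-33 \right)} + 4993}{\left(-2032 - -260\right) + 3548} = \frac{22 + 4993}{\left(-2032 - -260\right) + 3548} = \frac{5015}{\left(-2032 + 260\right) + 3548} = \frac{5015}{-1772 + 3548} = \frac{5015}{1776}$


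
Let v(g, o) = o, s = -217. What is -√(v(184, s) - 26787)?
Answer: -2*I*√6751 ≈ -164.33*I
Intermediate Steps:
-√(v(184, s) - 26787) = -√(-217 - 26787) = -√(-27004) = -2*I*√6751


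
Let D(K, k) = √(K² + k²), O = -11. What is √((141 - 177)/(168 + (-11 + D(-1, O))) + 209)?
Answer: √(32777 + 209*√122)/√(157 + √122) ≈ 14.449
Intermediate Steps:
√((141 - 177)/(168 + (-11 + D(-1, O))) + 209) = √((141 - 177)/(168 + (-11 + √((-1)² + (-11)²))) + 209) = √(-36/(168 + (-11 + √(1 + 121))) + 209) = √(-36/(168 + (-11 + √122)) + 209) = √(-36/(157 + √122) + 209) = √(209 - 36/(157 + √122))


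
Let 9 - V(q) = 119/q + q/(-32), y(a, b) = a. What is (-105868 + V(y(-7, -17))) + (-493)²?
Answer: 4390617/32 ≈ 1.3721e+5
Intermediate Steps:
V(q) = 9 - 119/q + q/32 (V(q) = 9 - (119/q + q/(-32)) = 9 - (119/q + q*(-1/32)) = 9 - (119/q - q/32) = 9 + (-119/q + q/32) = 9 - 119/q + q/32)
(-105868 + V(y(-7, -17))) + (-493)² = (-105868 + (9 - 119/(-7) + (1/32)*(-7))) + (-493)² = (-105868 + (9 - 119*(-⅐) - 7/32)) + 243049 = (-105868 + (9 + 17 - 7/32)) + 243049 = (-105868 + 825/32) + 243049 = -3386951/32 + 243049 = 4390617/32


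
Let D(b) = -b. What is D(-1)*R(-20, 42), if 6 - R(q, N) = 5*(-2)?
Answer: 16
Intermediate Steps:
R(q, N) = 16 (R(q, N) = 6 - 5*(-2) = 6 - 1*(-10) = 6 + 10 = 16)
D(-1)*R(-20, 42) = -1*(-1)*16 = 1*16 = 16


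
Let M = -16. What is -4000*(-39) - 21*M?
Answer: 156336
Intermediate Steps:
-4000*(-39) - 21*M = -4000*(-39) - 21*(-16) = -400*(-390) + 336 = 156000 + 336 = 156336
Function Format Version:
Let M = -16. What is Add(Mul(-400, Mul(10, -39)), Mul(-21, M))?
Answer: 156336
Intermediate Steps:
Add(Mul(-400, Mul(10, -39)), Mul(-21, M)) = Add(Mul(-400, Mul(10, -39)), Mul(-21, -16)) = Add(Mul(-400, -390), 336) = Add(156000, 336) = 156336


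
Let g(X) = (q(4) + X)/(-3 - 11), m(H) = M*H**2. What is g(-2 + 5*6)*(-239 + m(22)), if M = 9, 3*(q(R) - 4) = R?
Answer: -205850/21 ≈ -9802.4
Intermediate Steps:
q(R) = 4 + R/3
m(H) = 9*H**2
g(X) = -8/21 - X/14 (g(X) = ((4 + (1/3)*4) + X)/(-3 - 11) = ((4 + 4/3) + X)/(-14) = (16/3 + X)*(-1/14) = -8/21 - X/14)
g(-2 + 5*6)*(-239 + m(22)) = (-8/21 - (-2 + 5*6)/14)*(-239 + 9*22**2) = (-8/21 - (-2 + 30)/14)*(-239 + 9*484) = (-8/21 - 1/14*28)*(-239 + 4356) = (-8/21 - 2)*4117 = -50/21*4117 = -205850/21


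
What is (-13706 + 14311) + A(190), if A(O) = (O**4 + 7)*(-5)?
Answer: -6516049430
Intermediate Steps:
A(O) = -35 - 5*O**4 (A(O) = (7 + O**4)*(-5) = -35 - 5*O**4)
(-13706 + 14311) + A(190) = (-13706 + 14311) + (-35 - 5*190**4) = 605 + (-35 - 5*1303210000) = 605 + (-35 - 6516050000) = 605 - 6516050035 = -6516049430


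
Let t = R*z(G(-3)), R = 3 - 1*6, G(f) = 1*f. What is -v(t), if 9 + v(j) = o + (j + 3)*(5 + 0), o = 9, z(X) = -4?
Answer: -75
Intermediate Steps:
G(f) = f
R = -3 (R = 3 - 6 = -3)
t = 12 (t = -3*(-4) = 12)
v(j) = 15 + 5*j (v(j) = -9 + (9 + (j + 3)*(5 + 0)) = -9 + (9 + (3 + j)*5) = -9 + (9 + (15 + 5*j)) = -9 + (24 + 5*j) = 15 + 5*j)
-v(t) = -(15 + 5*12) = -(15 + 60) = -1*75 = -75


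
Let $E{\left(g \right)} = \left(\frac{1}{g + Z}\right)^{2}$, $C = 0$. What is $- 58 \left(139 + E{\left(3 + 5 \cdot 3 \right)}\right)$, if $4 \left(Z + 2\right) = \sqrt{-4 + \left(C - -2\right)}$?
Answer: $\frac{58 \left(- 8896 \sqrt{2} + 284541 i\right)}{- 2047 i + 64 \sqrt{2}} \approx -8062.2 + 0.010003 i$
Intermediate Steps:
$Z = -2 + \frac{i \sqrt{2}}{4}$ ($Z = -2 + \frac{\sqrt{-4 + \left(0 - -2\right)}}{4} = -2 + \frac{\sqrt{-4 + \left(0 + 2\right)}}{4} = -2 + \frac{\sqrt{-4 + 2}}{4} = -2 + \frac{\sqrt{-2}}{4} = -2 + \frac{i \sqrt{2}}{4} \approx -2.0 + 0.35355 i$)
$E{\left(g \right)} = \frac{1}{\left(-2 + g + \frac{i \sqrt{2}}{4}\right)^{2}}$ ($E{\left(g \right)} = \left(\frac{1}{g - \left(2 - \frac{i \sqrt{2}}{4}\right)}\right)^{2} = \left(\frac{1}{-2 + g + \frac{i \sqrt{2}}{4}}\right)^{2} = \frac{1}{\left(-2 + g + \frac{i \sqrt{2}}{4}\right)^{2}}$)
$- 58 \left(139 + E{\left(3 + 5 \cdot 3 \right)}\right) = - 58 \left(139 + \frac{16}{\left(-8 + 4 \left(3 + 5 \cdot 3\right) + i \sqrt{2}\right)^{2}}\right) = - 58 \left(139 + \frac{16}{\left(-8 + 4 \left(3 + 15\right) + i \sqrt{2}\right)^{2}}\right) = - 58 \left(139 + \frac{16}{\left(-8 + 4 \cdot 18 + i \sqrt{2}\right)^{2}}\right) = - 58 \left(139 + \frac{16}{\left(-8 + 72 + i \sqrt{2}\right)^{2}}\right) = - 58 \left(139 + \frac{16}{\left(64 + i \sqrt{2}\right)^{2}}\right) = -8062 - \frac{928}{\left(64 + i \sqrt{2}\right)^{2}}$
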